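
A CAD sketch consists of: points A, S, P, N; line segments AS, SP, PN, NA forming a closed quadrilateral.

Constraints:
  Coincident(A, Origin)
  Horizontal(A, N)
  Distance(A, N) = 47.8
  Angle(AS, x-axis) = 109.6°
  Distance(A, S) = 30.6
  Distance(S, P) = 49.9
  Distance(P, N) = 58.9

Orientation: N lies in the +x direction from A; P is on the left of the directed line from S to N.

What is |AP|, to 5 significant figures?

64.584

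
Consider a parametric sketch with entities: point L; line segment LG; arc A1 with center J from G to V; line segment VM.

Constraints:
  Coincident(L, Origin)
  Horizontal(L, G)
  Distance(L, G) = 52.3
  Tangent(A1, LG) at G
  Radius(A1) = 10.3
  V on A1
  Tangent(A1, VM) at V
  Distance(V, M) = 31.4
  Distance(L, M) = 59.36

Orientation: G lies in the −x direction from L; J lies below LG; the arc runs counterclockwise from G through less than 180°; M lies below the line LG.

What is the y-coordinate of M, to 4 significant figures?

-41.76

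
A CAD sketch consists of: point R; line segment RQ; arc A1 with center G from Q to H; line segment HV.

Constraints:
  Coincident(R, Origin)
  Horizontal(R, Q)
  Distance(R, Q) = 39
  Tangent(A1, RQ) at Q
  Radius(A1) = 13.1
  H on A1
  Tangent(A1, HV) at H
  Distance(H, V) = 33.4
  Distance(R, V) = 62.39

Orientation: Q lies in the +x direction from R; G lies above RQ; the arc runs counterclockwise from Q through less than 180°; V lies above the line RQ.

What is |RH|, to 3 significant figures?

54.2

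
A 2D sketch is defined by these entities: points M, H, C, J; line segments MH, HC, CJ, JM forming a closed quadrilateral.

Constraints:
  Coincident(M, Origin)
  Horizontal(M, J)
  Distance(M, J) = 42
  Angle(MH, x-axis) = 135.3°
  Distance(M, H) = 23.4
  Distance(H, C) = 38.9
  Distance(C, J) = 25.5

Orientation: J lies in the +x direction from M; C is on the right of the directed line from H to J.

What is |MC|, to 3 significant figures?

17.1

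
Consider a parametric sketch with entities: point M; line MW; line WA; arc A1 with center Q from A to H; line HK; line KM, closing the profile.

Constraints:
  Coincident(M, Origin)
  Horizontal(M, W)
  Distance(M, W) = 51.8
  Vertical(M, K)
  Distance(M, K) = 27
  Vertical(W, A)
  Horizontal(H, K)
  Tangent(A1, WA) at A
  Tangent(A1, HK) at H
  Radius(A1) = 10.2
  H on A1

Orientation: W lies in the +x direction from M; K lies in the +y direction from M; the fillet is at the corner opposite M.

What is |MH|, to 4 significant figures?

49.59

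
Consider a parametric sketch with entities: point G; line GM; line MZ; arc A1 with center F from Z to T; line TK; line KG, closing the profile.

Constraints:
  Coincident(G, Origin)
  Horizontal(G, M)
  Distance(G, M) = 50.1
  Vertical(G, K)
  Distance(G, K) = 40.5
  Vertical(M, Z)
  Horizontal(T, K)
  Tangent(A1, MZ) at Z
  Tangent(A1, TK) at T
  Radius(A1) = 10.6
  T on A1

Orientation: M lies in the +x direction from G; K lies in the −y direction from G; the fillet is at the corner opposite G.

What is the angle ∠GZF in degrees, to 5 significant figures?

30.829°

The virtual corner opposite G is at (50.100, -40.500). A1 meets MZ tangentially, so FZ is at right angles to MZ and the tangent condition forces FT to be normal to TK, with radius 10.6, so the center F sits 10.6 in from both sides at F = (39.500, -29.900). That places the tangent points at Z = (50.100, -29.900) on MZ and T = (39.500, -40.500) on TK. Then cos ∠GZF = ZG·ZF / (|ZG||ZF|), giving 30.829°.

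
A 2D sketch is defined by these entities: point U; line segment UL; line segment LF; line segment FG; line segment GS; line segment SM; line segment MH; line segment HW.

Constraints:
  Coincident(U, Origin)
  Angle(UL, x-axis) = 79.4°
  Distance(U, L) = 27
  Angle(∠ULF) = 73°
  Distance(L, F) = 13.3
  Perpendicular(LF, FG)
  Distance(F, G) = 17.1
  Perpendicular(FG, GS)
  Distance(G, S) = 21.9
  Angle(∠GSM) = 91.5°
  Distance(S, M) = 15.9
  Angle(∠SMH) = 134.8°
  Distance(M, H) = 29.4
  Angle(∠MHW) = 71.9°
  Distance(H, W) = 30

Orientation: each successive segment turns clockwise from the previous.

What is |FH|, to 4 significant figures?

20.15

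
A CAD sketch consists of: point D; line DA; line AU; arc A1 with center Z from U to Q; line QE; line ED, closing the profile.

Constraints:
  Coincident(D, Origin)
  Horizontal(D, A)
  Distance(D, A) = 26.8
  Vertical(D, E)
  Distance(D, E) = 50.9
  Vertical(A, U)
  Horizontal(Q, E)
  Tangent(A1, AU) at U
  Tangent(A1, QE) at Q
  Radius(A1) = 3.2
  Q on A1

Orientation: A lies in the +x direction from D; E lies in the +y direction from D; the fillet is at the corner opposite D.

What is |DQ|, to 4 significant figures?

56.10

D is at the origin; DA is horizontal with |DA| = 26.8 and A on the +x side, so A = (26.80, 0.000). DE is vertical with |DE| = 50.9 and E on the +y side, so E = (0.000, 50.90). The virtual corner opposite D is at (26.80, 50.90). Tangency of A1 to AU means the radius ZU is perpendicular to AU and tangency of A1 to QE means the radius ZQ is perpendicular to QE, with radius 3.2, so the center Z sits 3.2 in from both sides at Z = (23.60, 47.70). That places the tangent points at U = (26.80, 47.70) on AU and Q = (23.60, 50.90) on QE. Then |DQ| = |Q − D| = 56.10.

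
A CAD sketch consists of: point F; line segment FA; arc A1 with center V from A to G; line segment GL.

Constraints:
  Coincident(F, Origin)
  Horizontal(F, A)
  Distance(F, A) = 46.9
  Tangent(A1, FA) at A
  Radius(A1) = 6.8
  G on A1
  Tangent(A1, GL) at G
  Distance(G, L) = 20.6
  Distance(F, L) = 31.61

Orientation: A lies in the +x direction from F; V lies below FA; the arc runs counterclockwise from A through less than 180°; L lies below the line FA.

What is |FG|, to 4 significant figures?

42.27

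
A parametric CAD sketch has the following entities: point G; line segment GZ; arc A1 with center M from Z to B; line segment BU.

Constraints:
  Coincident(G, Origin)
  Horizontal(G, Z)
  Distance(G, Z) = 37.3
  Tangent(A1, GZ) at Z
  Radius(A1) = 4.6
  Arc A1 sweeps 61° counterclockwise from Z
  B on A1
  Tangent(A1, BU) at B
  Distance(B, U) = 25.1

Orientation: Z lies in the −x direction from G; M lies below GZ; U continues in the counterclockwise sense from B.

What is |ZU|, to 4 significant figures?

29.22

G is at the origin; G and Z share the same y with |GZ| = 37.3 and Z on the −x side, so Z = (-37.30, 0.000). A1 meets GZ tangentially, so MZ is at right angles to GZ, so M = Z + (0, -4.6) = (-37.30, -4.600). On A1, Z sits at bearing 90° from M; a 61° counterclockwise sweep puts B at bearing 151°, so B = M + 4.6·(cos 151°, sin 151°) = (-41.32, -2.370). Since A1 is tangent to BU there, MB ⟂ BU, so BU runs along (−sin 151°, cos 151°); with |BU| = 25.1, U = (-53.49, -24.32). Then |ZU| = |U − Z| = 29.22.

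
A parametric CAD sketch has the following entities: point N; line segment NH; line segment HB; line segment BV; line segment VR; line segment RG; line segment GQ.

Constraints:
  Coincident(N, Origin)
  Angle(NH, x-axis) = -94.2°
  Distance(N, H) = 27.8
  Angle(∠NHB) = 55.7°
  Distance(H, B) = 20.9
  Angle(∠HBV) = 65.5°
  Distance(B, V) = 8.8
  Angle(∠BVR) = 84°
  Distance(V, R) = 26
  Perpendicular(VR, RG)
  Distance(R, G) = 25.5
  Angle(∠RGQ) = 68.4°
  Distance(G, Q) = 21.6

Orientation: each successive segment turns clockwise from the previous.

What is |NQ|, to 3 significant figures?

33.5

N is at the origin; NH runs at -94.2° with length 27.8, so H = (-2.04, -27.7). ∠NHB = 55.7° gives HB at 142° from the x-axis; with |HB| = 20.9, B = (-18.4, -14.7). ∠HBV = 65.5° gives BV at 27.0° from the x-axis; with |BV| = 8.8, V = (-10.6, -10.7). ∠BVR = 84.0° gives VR at -69.0° from the x-axis; with |VR| = 26.0, R = (-1.23, -35.0). VR ⟂ RG, so RG runs at -159°; with |RG| = 25.5, G = (-25.0, -44.1). ∠RGQ = 68.4° gives GQ at 89.4° from the x-axis; with |GQ| = 21.6, Q = (-24.8, -22.5). Then |NQ| = |Q − N| = 33.5.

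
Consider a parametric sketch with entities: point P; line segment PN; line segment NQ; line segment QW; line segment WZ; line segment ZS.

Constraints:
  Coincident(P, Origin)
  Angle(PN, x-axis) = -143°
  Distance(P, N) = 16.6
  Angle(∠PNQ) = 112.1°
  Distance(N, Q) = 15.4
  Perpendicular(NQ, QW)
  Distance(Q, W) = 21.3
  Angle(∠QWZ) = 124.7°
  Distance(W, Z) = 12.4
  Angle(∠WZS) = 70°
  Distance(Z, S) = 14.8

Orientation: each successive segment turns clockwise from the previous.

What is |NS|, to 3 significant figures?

14.1

∠QWZ = 124.7° gives WZ at 3.80° from the x-axis; with |WZ| = 12.4, Z = (-3.16, 17.0). ∠WZS = 70.0° gives ZS at -106° from the x-axis; with |ZS| = 14.8, S = (-7.29, 2.80). Then |NS| = |S − N| = 14.1.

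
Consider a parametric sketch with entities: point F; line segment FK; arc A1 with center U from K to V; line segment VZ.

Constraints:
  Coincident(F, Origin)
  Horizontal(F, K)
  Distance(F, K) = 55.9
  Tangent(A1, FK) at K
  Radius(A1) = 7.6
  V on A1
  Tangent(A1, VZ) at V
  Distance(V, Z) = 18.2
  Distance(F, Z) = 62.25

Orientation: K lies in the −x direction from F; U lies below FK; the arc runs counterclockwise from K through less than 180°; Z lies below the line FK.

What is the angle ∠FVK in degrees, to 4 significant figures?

46.79°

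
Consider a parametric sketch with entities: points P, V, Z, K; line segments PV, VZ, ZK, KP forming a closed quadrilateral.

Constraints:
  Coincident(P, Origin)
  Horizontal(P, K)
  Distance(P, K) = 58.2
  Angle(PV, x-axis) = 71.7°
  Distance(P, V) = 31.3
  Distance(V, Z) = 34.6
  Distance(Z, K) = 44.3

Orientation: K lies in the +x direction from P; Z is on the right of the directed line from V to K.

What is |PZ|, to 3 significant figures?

14.9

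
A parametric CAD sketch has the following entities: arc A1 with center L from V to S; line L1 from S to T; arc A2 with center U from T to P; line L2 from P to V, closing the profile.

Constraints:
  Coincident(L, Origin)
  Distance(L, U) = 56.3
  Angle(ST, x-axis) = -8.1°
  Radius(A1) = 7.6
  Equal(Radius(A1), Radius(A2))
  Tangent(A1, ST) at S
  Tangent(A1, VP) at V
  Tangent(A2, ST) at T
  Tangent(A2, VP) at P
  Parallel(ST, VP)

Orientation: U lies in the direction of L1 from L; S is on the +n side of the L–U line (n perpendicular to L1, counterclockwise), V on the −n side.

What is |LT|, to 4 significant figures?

56.81

The slot axis is L1's direction at -8.1°, so u = (cos -8.1°, sin -8.1°) = (0.9900, -0.1409) and n = (−sin -8.1°, cos -8.1°) = (0.1409, 0.9900). L is at the origin and U lies 56.3 along u from L, so U = 56.3·u = (55.74, -7.933). Tangency of A1 to both parallel lines with radius 7.6 puts S and V at L ± 7.6·n: S = (1.071, 7.524), V = (-1.071, -7.524). Equal radii place T and P the same way about U: T = U + 7.6·n = (56.81, -0.4086), P = U − 7.6·n = (54.67, -15.46). Then |LT| = |T − L| = 56.81.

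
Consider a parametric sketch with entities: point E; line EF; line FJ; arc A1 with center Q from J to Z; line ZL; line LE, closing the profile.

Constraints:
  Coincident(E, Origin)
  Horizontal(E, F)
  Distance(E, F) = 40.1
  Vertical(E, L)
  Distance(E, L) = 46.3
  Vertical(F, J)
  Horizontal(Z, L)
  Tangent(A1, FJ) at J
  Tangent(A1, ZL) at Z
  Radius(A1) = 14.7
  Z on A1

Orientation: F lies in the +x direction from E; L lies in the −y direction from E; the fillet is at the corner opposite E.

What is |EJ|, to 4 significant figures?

51.05

The virtual corner opposite E is at (40.10, -46.30). Tangency of A1 to FJ means the radius QJ is perpendicular to FJ and since A1 is tangent to ZL there, QZ ⟂ ZL, with radius 14.7, so the center Q sits 14.7 in from both sides at Q = (25.40, -31.60). That places the tangent points at J = (40.10, -31.60) on FJ and Z = (25.40, -46.30) on ZL. Then |EJ| = |J − E| = 51.05.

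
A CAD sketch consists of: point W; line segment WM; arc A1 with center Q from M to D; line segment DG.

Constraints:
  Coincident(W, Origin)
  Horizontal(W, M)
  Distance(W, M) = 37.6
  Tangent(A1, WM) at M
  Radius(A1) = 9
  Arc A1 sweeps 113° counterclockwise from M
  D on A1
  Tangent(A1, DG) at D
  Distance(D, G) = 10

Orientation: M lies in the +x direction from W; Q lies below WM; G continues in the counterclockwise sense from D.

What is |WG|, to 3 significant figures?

39.7

W is at the origin; W and M share the same y with |WM| = 37.6 and M on the +x side, so M = (37.6, 0.00). Tangency of A1 to WM means the radius QM is perpendicular to WM, so Q = M + (0, -9) = (37.6, -9.00). On A1, M sits at bearing 90° from Q; a 113° counterclockwise sweep puts D at bearing 203°, so D = Q + 9.0·(cos 203°, sin 203°) = (29.3, -12.5). The tangent condition forces QD to be normal to DG, so DG runs along (−sin 203°, cos 203°); with |DG| = 10.0, G = (33.2, -21.7). Then |WG| = |G − W| = 39.7.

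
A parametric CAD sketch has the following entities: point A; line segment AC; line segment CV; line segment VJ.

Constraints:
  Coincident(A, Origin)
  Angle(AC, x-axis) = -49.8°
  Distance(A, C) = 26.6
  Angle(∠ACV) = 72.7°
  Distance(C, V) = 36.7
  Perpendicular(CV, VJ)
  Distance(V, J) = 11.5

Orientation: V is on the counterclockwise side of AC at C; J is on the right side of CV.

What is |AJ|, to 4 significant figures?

46.80

∠ACV = 72.7°, so CV runs at -49.8° + (180° − 72.7°) = 57.50° from the x-axis; with |CV| = 36.7, V = C + 36.7·(cos 57.50°, sin 57.50°) = (36.89, 10.64). CV is perpendicular to VJ; with |VJ| = 11.5 on the right of CV, J = V + 11.5·(0.8434, -0.5373) = (46.59, 4.457). Then |AJ| = |J − A| = 46.80.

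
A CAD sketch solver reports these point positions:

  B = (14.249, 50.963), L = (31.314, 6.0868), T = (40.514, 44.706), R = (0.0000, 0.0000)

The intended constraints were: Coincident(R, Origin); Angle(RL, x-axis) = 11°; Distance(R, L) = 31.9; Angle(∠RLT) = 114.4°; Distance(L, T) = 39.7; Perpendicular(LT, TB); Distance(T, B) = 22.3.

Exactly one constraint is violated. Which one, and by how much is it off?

Distance(T, B) = 22.3 — off by 4.70.

R = (0.00, 0.00) ✓; RL at 11.00° ✓; |RL| = 31.90 ✓; ∠RLT = 114.4° ✓; |LT| = 39.70 ✓; ∠(LT, TB) = 90.00° ✓; |TB| = 27.00 ✗.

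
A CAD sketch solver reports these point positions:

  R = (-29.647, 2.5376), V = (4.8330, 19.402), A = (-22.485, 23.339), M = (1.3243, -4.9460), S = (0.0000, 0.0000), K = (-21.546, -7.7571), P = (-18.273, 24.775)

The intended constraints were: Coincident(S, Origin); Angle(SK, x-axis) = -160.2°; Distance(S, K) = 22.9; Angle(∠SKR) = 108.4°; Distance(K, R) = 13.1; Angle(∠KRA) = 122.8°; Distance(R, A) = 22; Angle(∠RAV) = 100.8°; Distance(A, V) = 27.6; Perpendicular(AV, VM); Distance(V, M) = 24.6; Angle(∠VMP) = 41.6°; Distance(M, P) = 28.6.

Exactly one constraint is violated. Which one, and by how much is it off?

Distance(M, P) = 28.6 — off by 7.00.

S = (0.00, 0.00) ✓; SK at -160.2° ✓; |SK| = 22.90 ✓; ∠SKR = 108.4° ✓; |KR| = 13.10 ✓; ∠KRA = 122.8° ✓; |RA| = 22.00 ✓; ∠RAV = 100.8° ✓; |AV| = 27.60 ✓; ∠(AV, VM) = 90.00° ✓; |VM| = 24.60 ✓; ∠VMP = 41.60° ✓; |MP| = 35.60 ✗.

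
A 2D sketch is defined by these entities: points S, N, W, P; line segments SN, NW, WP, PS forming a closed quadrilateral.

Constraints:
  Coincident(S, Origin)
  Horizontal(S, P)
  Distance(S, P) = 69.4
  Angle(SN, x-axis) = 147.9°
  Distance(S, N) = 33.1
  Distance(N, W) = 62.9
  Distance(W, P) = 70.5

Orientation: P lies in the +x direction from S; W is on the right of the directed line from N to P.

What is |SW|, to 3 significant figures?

35.0

S is at the origin; SP is horizontal with |SP| = 69.4 and P in +x, so P = (69.4, 0). SN runs at 147.9° with |SN| = 33.1, so N = (-28.0, 17.6). W is determined by |NW| = 62.9 and |WP| = 70.5 together: it lies at the intersection of circle(N, 62.9) and circle(P, 70.5). With |NP| = 99.0, the foot of the radical line on NP is 44.4 from N and the perpendicular offset is √(62.9² − 44.4²) = 44.6. Taking the right-of-NP solution: W = (7.73, -34.2).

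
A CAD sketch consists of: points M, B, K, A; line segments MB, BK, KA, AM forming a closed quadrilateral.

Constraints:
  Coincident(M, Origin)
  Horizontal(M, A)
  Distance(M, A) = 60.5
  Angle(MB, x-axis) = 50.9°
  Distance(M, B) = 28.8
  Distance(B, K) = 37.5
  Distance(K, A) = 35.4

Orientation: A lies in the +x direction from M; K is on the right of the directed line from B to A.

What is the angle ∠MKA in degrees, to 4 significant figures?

130.6°

Checks: |BK| = 37.50 ✓; |KA| = 35.40 ✓.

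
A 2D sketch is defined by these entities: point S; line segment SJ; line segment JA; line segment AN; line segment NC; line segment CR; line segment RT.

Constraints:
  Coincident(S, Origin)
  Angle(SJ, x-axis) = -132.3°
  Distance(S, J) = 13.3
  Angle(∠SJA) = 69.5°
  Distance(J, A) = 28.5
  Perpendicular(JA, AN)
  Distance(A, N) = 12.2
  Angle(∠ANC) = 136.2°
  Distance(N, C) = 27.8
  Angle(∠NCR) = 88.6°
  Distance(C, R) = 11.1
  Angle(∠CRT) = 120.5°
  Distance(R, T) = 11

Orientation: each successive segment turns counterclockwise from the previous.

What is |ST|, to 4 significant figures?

1.361

∠NCR = 88.6° gives CR at -156.6° from the x-axis; with |CR| = 11.1, R = (1.440, 12.27). ∠CRT = 120.5° gives RT at -97.10° from the x-axis; with |RT| = 11.0, T = (0.08071, 1.358). Then |ST| = |T − S| = 1.361.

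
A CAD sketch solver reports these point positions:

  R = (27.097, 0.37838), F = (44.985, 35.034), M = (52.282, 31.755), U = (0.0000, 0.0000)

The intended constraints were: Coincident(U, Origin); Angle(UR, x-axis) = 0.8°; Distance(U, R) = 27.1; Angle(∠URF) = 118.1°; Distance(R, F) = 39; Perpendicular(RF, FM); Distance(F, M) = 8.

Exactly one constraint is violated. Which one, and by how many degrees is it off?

Perpendicular(RF, FM) — off by 3.10°.

U = (0.00, 0.00) ✓; UR at 0.8000° ✓; |UR| = 27.10 ✓; ∠URF = 118.1° ✓; |RF| = 39.00 ✓; ∠(RF, FM) = 86.90° ✗; |FM| = 8.000 ✓.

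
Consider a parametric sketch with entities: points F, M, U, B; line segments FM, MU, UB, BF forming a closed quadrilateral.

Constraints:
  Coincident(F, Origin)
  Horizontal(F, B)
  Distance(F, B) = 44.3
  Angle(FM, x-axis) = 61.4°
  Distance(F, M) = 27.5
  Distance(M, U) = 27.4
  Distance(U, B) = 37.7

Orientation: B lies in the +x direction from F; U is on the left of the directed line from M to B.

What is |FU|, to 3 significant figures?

52.6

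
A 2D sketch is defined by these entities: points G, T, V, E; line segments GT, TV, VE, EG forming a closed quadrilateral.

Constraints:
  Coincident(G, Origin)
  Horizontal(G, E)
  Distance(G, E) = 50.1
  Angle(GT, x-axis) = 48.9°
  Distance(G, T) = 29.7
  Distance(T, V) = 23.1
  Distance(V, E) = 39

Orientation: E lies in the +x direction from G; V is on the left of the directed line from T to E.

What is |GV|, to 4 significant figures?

52.60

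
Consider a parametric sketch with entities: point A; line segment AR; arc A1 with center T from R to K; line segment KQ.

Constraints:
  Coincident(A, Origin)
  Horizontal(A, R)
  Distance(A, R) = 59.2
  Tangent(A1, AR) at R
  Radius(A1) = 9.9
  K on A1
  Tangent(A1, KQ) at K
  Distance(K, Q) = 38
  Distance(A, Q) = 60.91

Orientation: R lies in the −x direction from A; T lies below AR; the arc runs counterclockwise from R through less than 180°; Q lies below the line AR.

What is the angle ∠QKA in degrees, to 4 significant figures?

62.10°

A is at the origin; A and R share the same y with |AR| = 59.2 and R on the −x side, so R = (-59.20, 0.000). Tangency of A1 to AR means the radius TR is perpendicular to AR, so T = R + (0, -9.9) = (-59.20, -9.900). Since TK ⟂ KQ (tangency), |TQ| = √(9.9² + 38.0²) = 39.27 regardless of where K sits on A1. So Q lies on both circle(A, 60.91) and circle(T, 39.27); the below-AR intersection is Q = (-41.24, -44.82). K is the foot of the tangent from Q: K = (-66.58, -16.50).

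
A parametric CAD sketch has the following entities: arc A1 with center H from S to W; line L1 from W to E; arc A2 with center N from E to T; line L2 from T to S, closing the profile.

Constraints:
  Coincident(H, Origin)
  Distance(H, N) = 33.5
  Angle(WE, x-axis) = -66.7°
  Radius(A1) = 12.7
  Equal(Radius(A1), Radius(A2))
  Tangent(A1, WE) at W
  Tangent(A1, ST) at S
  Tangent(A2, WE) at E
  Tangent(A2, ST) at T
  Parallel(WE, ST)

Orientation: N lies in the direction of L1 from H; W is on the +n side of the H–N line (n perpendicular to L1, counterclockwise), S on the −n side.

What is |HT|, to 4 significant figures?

35.83

The slot axis is L1's direction at -66.7°, so u = (cos -66.7°, sin -66.7°) = (0.3955, -0.9184) and n = (−sin -66.7°, cos -66.7°) = (0.9184, 0.3955). H is at the origin and N lies 33.5 along u from H, so N = 33.5·u = (13.25, -30.77). Tangency of A1 to both parallel lines with radius 12.7 puts W and S at H ± 12.7·n: W = (11.66, 5.023), S = (-11.66, -5.023). Equal radii place E and T the same way about N: E = N + 12.7·n = (24.92, -25.74), T = N − 12.7·n = (1.587, -35.79). Then |HT| = |T − H| = 35.83.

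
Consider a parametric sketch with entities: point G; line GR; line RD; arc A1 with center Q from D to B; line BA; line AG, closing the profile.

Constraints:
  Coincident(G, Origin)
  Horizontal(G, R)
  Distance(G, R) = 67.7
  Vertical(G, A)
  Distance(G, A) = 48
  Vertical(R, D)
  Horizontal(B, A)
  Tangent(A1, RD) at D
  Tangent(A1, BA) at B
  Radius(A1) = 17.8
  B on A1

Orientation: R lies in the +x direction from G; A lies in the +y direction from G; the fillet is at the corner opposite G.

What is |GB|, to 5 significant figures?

69.239

The virtual corner opposite G is at (67.700, 48.000). A1 meets RD tangentially, so QD is at right angles to RD and A1 meets BA tangentially, so QB is at right angles to BA, with radius 17.8, so the center Q sits 17.8 in from both sides at Q = (49.900, 30.200). That places the tangent points at D = (67.700, 30.200) on RD and B = (49.900, 48.000) on BA. Then |GB| = |B − G| = 69.239.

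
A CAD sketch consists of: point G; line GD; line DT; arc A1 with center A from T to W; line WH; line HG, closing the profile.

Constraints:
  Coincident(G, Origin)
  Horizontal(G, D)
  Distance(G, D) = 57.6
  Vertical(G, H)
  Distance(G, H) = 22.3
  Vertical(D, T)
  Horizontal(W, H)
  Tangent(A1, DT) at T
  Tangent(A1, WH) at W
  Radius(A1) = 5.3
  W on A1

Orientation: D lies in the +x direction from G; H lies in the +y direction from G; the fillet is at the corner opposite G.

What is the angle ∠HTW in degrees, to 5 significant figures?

39.743°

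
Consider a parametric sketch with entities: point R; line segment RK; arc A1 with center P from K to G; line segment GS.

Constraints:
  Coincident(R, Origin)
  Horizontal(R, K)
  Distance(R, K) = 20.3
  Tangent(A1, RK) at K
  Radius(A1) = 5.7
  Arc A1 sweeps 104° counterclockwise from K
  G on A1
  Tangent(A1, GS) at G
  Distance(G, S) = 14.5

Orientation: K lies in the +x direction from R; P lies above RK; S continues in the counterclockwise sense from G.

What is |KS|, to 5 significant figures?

21.245

R is at the origin; RK is horizontal with |RK| = 20.3 and K on the +x side, so K = (20.300, 0.0000). A1 meets RK tangentially, so PK is at right angles to RK, so P = K + (0, 5.7) = (20.300, 5.7000). On A1, K sits at bearing -90° from P; a 104° counterclockwise sweep puts G at bearing 14°, so G = P + 5.7·(cos 14°, sin 14°) = (25.831, 7.0790). A1 meets GS tangentially, so PG is at right angles to GS, so GS runs along (−sin 14°, cos 14°); with |GS| = 14.5, S = (22.323, 21.148). Then |KS| = |S − K| = 21.245.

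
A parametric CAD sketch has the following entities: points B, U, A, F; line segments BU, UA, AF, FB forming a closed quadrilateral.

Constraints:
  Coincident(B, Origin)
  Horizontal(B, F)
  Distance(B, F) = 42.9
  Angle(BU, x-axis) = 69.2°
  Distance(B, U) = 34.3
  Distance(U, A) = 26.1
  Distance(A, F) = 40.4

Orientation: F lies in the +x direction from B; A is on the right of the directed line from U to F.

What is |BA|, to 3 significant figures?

8.21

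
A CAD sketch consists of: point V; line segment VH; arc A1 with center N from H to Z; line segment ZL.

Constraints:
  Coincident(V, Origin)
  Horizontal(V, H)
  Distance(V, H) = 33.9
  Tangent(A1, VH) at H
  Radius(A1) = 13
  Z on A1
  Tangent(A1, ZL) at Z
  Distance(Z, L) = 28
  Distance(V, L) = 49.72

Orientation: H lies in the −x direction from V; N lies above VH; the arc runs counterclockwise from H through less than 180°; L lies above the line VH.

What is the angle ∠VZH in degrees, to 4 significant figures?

94.92°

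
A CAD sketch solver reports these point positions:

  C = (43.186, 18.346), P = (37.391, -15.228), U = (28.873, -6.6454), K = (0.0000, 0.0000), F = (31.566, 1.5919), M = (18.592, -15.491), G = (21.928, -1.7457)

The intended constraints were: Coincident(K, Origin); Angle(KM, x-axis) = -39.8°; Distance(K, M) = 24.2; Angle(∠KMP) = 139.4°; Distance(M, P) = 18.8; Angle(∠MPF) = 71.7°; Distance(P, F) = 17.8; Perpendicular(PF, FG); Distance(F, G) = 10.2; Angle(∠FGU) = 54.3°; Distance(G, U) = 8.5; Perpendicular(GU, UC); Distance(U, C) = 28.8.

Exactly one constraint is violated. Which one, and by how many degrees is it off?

Perpendicular(GU, UC) — off by 5.40°.

K = (0.00, 0.00) ✓; KM at -39.80° ✓; |KM| = 24.20 ✓; ∠KMP = 139.4° ✓; |MP| = 18.80 ✓; ∠MPF = 71.70° ✓; |PF| = 17.80 ✓; ∠(PF, FG) = 90.00° ✓; |FG| = 10.20 ✓; ∠FGU = 54.30° ✓; |GU| = 8.499 ✓; ∠(GU, UC) = 95.40° ✗; |UC| = 28.80 ✓.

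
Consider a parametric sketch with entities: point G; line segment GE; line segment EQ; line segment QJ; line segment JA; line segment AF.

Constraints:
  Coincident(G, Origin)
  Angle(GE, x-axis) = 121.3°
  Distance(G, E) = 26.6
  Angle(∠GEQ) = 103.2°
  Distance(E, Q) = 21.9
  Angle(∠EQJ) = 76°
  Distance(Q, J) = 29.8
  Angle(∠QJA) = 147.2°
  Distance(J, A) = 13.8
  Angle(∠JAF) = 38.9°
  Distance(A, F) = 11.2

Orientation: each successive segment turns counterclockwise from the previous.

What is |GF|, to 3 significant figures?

12.3

G is at the origin; GE runs at 121.3° with length 26.6, so E = (-13.8, 22.7). ∠GEQ = 103.2° gives EQ at -162° from the x-axis; with |EQ| = 21.9, Q = (-34.6, 15.9). ∠EQJ = 76.0° gives QJ at -57.9° from the x-axis; with |QJ| = 29.8, J = (-18.8, -9.32). ∠QJA = 147.2° gives JA at -25.1° from the x-axis; with |JA| = 13.8, A = (-6.30, -15.2). ∠JAF = 38.9° gives AF at 116° from the x-axis; with |AF| = 11.2, F = (-11.2, -5.11). Then |GF| = |F − G| = 12.3.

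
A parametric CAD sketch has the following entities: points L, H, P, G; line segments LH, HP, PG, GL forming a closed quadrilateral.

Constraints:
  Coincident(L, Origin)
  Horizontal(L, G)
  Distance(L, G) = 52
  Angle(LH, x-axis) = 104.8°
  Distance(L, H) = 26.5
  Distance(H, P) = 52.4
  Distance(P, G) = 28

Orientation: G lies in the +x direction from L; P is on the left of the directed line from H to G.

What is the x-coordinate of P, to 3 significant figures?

45.6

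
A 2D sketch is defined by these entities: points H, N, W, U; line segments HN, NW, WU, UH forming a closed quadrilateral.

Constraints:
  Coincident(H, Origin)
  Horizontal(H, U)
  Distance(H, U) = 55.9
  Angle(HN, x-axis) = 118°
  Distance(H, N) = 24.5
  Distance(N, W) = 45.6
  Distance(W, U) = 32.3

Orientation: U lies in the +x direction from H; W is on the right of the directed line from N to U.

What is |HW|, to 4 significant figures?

25.17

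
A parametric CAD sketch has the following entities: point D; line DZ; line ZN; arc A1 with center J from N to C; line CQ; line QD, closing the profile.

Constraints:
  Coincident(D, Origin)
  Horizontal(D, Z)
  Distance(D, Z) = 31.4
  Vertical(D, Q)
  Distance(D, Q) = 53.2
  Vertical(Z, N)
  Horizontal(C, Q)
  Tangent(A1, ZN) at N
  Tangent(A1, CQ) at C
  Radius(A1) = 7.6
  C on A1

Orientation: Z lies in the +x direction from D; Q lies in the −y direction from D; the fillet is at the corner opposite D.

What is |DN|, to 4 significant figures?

55.37

D is at the origin; D and Z share the same y with |DZ| = 31.4 and Z on the +x side, so Z = (31.40, 0.000). DQ is vertical with |DQ| = 53.2 and Q on the −y side, so Q = (0.000, -53.20). The virtual corner opposite D is at (31.40, -53.20). Since A1 is tangent to ZN there, JN ⟂ ZN and since A1 is tangent to CQ there, JC ⟂ CQ, with radius 7.6, so the center J sits 7.6 in from both sides at J = (23.80, -45.60). That places the tangent points at N = (31.40, -45.60) on ZN and C = (23.80, -53.20) on CQ. Then |DN| = |N − D| = 55.37.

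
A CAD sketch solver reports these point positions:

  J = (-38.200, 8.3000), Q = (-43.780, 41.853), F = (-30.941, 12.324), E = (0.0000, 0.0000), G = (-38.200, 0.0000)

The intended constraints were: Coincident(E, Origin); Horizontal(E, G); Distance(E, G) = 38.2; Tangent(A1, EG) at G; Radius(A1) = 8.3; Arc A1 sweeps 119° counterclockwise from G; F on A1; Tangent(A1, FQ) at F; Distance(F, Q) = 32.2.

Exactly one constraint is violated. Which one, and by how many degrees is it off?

Tangent(A1, FQ) at F — off by 5.50°.

E = (0.00, 0.00) ✓; E.y = 0.00, G.y = 0.00 ✓; |EG| = 38.20 ✓; ∠(JG, GE) = 90.00° ✓; |JG| = 8.300 ✓; bearing(J→F) − bearing(J→G) = 119.0° ✓; |JF| = 8.300 ✓; ∠(JF, FQ) = 95.50° ✗; |FQ| = 32.20 ✓.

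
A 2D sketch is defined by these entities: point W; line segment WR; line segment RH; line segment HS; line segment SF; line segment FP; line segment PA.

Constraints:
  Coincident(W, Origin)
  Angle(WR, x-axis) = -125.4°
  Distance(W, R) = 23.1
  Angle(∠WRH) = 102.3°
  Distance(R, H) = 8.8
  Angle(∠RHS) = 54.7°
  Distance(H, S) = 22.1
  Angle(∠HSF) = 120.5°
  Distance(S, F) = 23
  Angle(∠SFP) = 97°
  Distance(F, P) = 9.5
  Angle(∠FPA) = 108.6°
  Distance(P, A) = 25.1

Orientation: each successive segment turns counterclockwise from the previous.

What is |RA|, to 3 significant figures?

4.43

W is at the origin; WR runs at -125.4° with length 23.1, so R = (-13.4, -18.8). ∠WRH = 102.3° gives RH at -47.7° from the x-axis; with |RH| = 8.8, H = (-7.46, -25.3). ∠RHS = 54.7° gives HS at 77.6° from the x-axis; with |HS| = 22.1, S = (-2.71, -3.75). ∠HSF = 120.5° gives SF at 137° from the x-axis; with |SF| = 23.0, F = (-19.6, 11.9). ∠SFP = 97.0° gives FP at -140° from the x-axis; with |FP| = 9.5, P = (-26.8, 5.78). ∠FPA = 108.6° gives PA at -68.5° from the x-axis; with |PA| = 25.1, A = (-17.6, -17.6). Then |RA| = |A − R| = 4.43.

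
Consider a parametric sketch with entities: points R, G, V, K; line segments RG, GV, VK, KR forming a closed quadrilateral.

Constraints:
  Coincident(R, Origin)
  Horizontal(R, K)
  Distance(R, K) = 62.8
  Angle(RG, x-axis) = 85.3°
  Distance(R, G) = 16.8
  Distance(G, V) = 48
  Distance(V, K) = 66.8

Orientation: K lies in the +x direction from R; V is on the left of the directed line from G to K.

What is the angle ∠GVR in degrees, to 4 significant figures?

7.306°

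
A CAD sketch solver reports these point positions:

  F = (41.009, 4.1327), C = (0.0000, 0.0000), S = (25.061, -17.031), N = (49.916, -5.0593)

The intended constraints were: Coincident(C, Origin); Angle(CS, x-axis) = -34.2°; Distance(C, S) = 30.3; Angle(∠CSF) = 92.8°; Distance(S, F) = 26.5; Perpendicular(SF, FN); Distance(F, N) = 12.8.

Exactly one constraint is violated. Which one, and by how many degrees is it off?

Perpendicular(SF, FN) — off by 8.90°.

C = (0.00, 0.00) ✓; CS at -34.20° ✓; |CS| = 30.30 ✓; ∠CSF = 92.80° ✓; |SF| = 26.50 ✓; ∠(SF, FN) = 98.90° ✗; |FN| = 12.80 ✓.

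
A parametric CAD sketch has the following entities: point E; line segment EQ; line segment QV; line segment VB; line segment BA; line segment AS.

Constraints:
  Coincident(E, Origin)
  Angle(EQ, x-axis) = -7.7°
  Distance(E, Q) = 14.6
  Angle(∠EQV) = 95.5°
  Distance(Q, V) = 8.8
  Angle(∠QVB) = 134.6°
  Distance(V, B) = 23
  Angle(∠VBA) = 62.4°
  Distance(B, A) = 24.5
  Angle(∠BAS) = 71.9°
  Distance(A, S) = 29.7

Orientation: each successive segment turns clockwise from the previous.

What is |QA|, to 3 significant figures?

23.6

∠QVB = 134.6° gives VB at -138° from the x-axis; with |VB| = 23.0, B = (-2.85, -26.3). ∠VBA = 62.4° gives BA at 105° from the x-axis; with |BA| = 24.5, A = (-9.11, -2.57). Then |QA| = |A − Q| = 23.6.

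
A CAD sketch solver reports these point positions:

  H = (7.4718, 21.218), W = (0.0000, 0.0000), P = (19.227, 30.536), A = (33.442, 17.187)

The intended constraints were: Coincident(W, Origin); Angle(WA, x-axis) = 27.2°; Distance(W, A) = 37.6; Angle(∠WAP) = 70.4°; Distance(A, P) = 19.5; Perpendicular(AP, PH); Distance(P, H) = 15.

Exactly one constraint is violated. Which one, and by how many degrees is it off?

Perpendicular(AP, PH) — off by 8.40°.

W = (0.00, 0.00) ✓; WA at 27.20° ✓; |WA| = 37.60 ✓; ∠WAP = 70.40° ✓; |AP| = 19.50 ✓; ∠(AP, PH) = 81.60° ✗; |PH| = 15.00 ✓.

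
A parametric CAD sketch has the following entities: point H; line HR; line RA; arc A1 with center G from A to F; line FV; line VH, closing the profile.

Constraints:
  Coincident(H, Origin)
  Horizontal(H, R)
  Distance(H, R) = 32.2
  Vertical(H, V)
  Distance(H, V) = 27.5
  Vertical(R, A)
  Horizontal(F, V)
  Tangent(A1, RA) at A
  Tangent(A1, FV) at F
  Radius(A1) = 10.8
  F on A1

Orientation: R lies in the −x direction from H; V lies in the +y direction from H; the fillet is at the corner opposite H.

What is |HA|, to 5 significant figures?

36.273

H is at the origin; H and R share the same y with |HR| = 32.2 and R on the −x side, so R = (-32.200, 0.0000). H and V share the same x with |HV| = 27.5 and V on the +y side, so V = (0.0000, 27.500). The virtual corner opposite H is at (-32.200, 27.500). A1 meets RA tangentially, so GA is at right angles to RA and A1 meets FV tangentially, so GF is at right angles to FV, with radius 10.8, so the center G sits 10.8 in from both sides at G = (-21.400, 16.700). That places the tangent points at A = (-32.200, 16.700) on RA and F = (-21.400, 27.500) on FV. Then |HA| = |A − H| = 36.273.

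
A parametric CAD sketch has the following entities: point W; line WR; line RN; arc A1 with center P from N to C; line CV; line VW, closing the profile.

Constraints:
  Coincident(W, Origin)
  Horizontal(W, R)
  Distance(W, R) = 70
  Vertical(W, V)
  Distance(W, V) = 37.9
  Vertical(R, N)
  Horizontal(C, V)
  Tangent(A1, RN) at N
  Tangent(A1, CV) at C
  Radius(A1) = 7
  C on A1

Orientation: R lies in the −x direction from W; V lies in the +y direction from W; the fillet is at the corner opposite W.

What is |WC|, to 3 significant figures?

73.5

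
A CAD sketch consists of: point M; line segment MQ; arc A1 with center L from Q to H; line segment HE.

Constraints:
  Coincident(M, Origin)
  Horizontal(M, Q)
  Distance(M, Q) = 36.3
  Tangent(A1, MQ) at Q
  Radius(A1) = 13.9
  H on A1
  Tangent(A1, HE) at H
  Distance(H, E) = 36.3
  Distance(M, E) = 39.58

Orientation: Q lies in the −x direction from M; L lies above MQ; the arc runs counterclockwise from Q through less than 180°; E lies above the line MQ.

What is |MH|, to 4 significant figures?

25.17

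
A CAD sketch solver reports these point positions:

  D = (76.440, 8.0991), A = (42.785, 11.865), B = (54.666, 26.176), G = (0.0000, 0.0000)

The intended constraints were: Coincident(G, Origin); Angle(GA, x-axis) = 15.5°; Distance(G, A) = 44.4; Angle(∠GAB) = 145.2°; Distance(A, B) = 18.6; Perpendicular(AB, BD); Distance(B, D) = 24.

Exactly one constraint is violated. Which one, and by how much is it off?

Distance(B, D) = 24 — off by 4.30.

G = (0.00, 0.00) ✓; GA at 15.50° ✓; |GA| = 44.40 ✓; ∠GAB = 145.2° ✓; |AB| = 18.60 ✓; ∠(AB, BD) = 90.00° ✓; |BD| = 28.30 ✗.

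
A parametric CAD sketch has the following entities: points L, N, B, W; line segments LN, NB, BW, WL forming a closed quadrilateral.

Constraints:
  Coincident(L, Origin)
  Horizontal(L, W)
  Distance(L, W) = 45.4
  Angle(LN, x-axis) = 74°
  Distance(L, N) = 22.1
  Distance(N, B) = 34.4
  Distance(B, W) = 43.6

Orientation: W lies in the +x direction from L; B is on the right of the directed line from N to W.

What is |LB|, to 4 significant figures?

13.62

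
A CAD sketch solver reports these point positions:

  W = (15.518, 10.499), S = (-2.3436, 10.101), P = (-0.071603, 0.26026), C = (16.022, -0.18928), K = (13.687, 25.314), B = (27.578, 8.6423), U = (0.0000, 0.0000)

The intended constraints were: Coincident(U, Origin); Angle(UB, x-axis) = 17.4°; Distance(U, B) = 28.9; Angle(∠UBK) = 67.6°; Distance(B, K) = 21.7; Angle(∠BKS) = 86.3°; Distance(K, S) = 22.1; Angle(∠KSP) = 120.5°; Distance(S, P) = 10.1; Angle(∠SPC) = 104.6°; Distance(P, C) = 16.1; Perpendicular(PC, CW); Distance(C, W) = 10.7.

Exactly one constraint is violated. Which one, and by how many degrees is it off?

Perpendicular(PC, CW) — off by 4.30°.

U = (0.00, 0.00) ✓; UB at 17.40° ✓; |UB| = 28.90 ✓; ∠UBK = 67.60° ✓; |BK| = 21.70 ✓; ∠BKS = 86.30° ✓; |KS| = 22.10 ✓; ∠KSP = 120.5° ✓; |SP| = 10.10 ✓; ∠SPC = 104.6° ✓; |PC| = 16.10 ✓; ∠(PC, CW) = 94.30° ✗; |CW| = 10.70 ✓.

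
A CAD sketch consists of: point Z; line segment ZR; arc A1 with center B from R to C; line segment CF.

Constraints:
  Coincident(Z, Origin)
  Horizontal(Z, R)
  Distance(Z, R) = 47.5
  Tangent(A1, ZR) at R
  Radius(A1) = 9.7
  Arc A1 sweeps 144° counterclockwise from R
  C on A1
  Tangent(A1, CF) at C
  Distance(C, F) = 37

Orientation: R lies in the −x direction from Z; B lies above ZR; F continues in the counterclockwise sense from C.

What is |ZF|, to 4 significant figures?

81.79

Z is at the origin; Z and R share the same y with |ZR| = 47.5 and R on the −x side, so R = (-47.50, 0.000). A1 meets ZR tangentially, so BR is at right angles to ZR, so B = R + (0, 9.7) = (-47.50, 9.700). On A1, R sits at bearing -90° from B; a 144° counterclockwise sweep puts C at bearing 54°, so C = B + 9.7·(cos 54°, sin 54°) = (-41.80, 17.55). The tangent condition forces BC to be normal to CF, so CF runs along (−sin 54°, cos 54°); with |CF| = 37.0, F = (-71.73, 39.30). Then |ZF| = |F − Z| = 81.79.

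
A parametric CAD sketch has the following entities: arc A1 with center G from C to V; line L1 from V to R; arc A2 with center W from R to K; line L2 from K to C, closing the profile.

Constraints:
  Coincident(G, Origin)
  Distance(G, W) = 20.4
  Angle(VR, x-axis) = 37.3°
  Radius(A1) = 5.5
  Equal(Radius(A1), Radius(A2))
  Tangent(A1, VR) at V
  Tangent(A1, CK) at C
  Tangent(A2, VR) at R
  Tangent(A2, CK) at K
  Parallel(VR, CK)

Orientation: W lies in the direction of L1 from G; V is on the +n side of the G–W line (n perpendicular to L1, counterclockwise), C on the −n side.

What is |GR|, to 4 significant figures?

21.13

Tangency of A1 to both parallel lines with radius 5.5 puts V and C at G ± 5.5·n: V = (-3.333, 4.375), C = (3.333, -4.375). Equal radii place R and K the same way about W: R = W + 5.5·n = (12.89, 16.74), K = W − 5.5·n = (19.56, 7.987). Then |GR| = |R − G| = 21.13.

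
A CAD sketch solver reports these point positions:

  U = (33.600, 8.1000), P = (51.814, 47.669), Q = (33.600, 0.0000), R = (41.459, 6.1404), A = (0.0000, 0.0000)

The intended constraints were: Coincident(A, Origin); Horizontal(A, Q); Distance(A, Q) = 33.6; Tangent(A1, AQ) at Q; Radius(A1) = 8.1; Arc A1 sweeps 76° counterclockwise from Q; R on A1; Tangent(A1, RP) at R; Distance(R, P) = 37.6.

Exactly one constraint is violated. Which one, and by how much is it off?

Distance(R, P) = 37.6 — off by 5.20.

A = (0.00, 0.00) ✓; A.y = 0.00, Q.y = 0.00 ✓; |AQ| = 33.60 ✓; ∠(UQ, QA) = 90.00° ✓; |UQ| = 8.100 ✓; bearing(U→R) − bearing(U→Q) = 76.00° ✓; |UR| = 8.100 ✓; ∠(UR, RP) = 90.00° ✓; |RP| = 42.80 ✗.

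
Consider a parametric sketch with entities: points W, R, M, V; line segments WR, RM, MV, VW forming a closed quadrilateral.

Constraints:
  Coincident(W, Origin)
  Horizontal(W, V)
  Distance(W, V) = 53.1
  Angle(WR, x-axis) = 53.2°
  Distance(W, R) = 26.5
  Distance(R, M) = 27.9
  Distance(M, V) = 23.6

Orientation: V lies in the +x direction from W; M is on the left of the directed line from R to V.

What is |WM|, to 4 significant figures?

48.84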